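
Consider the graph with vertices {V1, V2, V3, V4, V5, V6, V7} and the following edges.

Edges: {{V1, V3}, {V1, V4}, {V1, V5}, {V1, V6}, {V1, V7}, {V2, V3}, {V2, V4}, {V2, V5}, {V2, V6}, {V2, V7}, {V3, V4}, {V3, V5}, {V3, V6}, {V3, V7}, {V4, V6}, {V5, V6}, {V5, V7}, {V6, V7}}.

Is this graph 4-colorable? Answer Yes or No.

V1, V3, V5, V6, V7 form a clique, so at least 5 colors are needed.
So 4 colors are not enough.

No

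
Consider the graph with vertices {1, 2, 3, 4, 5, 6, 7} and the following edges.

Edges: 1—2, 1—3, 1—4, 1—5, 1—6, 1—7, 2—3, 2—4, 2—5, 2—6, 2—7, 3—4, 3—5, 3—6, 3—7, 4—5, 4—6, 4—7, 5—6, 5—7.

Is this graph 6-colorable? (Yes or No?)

Yes

The chromatic number is 6. 1, 2, 3, 4, 5, 6 are mutually adjacent (a clique of size 6), so at least 6 colors are needed.
6 colors suffice: 1=a, 2=d, 3=b, 4=c, 5=e, 6=f, 7=f.
That is already a proper 6-coloring.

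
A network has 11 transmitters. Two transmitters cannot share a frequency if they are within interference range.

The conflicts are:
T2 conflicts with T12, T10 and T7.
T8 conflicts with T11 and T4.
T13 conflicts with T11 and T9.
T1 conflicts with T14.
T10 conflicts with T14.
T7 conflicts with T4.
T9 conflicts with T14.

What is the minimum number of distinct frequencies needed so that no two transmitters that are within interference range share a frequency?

The cycle T13-T11-T8-T4-T7-T2-T10-T14-T9-T13 has odd length 9, so it cannot be 2-colored; at least 3 frequencies are needed.
Using 3 frequencies: T2=1, T12=2, T8=2, T13=2, T1=2, T10=2, T7=2, T11=1, T4=1, T9=3, T14=1. Every pair that conflicts lands in different frequencies.

3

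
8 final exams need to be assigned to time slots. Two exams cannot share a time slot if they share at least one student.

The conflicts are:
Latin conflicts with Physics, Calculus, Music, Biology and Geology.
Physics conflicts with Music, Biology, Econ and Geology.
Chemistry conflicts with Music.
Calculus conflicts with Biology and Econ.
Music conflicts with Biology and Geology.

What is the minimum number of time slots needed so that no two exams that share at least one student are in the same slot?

Latin, Physics, Music, Biology pairwise conflict, so at least 4 time slots are needed.
4 time slots suffice: Latin=1, Physics=3, Chemistry=1, Calculus=2, Music=2, Biology=4, Econ=1, Geology=4. Each listed conflict is separated.

4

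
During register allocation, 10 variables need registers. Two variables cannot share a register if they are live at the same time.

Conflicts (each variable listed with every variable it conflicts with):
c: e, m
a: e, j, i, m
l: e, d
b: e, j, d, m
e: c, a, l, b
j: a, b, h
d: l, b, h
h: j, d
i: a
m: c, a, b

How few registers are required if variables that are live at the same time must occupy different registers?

2

a and m conflict, so at least 2 registers are needed.
2 registers suffice: register 1 → {c, a, l, b, h}; register 2 → {e, j, d, i, m}. Each listed conflict is separated.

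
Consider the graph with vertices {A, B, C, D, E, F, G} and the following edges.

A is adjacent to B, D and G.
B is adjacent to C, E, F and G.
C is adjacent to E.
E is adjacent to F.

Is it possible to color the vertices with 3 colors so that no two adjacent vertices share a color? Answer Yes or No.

The chromatic number is 3. B, C, E are pairwise adjacent, so at least 3 colors are needed.
A valid assignment using 3 colors: A=2, B=1, C=3, D=1, E=2, F=3, G=3.
That is already a proper 3-coloring.

Yes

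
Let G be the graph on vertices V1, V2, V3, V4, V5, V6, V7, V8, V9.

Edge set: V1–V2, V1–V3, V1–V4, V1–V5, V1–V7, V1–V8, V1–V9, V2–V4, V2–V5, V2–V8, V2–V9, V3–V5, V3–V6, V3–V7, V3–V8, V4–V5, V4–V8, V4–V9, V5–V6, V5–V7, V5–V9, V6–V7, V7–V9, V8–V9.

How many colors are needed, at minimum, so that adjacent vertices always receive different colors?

V1, V2, V4, V5, V9 form a clique, so at least 5 colors are needed.
5 colors suffice: color 1 → {V1, V6}; color 2 → {V5, V8}; color 3 → {V3, V9}; color 4 → {V2, V7}; color 5 → {V4}. Every edge joins two different colors.

5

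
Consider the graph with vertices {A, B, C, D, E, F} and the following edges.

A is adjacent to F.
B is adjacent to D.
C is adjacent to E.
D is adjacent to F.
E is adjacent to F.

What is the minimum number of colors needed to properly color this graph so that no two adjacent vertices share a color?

2

E and F are adjacent, so at least 2 colors are needed.
2 colors suffice: A=2, B=1, C=1, D=2, E=2, F=1. Every edge joins two different colors.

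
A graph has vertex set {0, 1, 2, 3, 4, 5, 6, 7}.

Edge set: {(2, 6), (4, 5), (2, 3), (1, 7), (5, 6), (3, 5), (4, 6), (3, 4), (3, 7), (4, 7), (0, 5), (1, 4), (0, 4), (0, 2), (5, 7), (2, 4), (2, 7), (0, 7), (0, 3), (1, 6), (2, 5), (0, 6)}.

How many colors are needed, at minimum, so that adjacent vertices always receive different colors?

0, 2, 3, 4, 5, 7 are mutually adjacent (a clique of size 6), so at least 6 colors are needed.
One proper 6-coloring: 0=e, 1=b, 2=b, 3=f, 4=a, 5=d, 6=c, 7=c. Each edge has distinct colors on its endpoints.

6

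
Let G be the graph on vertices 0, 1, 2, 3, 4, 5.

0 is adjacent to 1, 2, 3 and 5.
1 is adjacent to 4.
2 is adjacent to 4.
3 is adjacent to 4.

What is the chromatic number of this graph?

2

2 and 4 are adjacent, so at least 2 colors are needed.
2 colors suffice: color red → {0, 4}; color blue → {1, 2, 3, 5}. Every edge joins two different colors.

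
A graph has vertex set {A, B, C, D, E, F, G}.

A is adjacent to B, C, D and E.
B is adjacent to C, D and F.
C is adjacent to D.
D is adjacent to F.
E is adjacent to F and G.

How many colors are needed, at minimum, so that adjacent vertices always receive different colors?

A, B, C, D form a clique, so at least 4 colors are needed.
4 colors suffice: color 1 → {B, E}; color 2 → {D, G}; color 3 → {A, F}; color 4 → {C}. Each edge has distinct colors on its endpoints.

4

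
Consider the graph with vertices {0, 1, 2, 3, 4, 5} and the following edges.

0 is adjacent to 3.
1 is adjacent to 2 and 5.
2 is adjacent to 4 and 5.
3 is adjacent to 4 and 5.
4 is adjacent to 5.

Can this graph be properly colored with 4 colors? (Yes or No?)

Yes

The chromatic number is 3. 2, 4, 5 are mutually adjacent, so at least 3 colors are needed.
One proper 3-coloring: 0=red, 1=green, 2=blue, 3=blue, 4=green, 5=red.
Since 4 ≥ 3, a proper 4-coloring certainly exists.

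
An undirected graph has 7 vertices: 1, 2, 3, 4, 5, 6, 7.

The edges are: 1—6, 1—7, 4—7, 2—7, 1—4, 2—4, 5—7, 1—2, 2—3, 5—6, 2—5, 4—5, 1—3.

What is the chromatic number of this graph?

4

2, 4, 5, 7 form a clique, so at least 4 colors are needed.
One proper 4-coloring: 1=b, 2=a, 3=c, 4=d, 5=b, 6=a, 7=c. Each edge has distinct colors on its endpoints.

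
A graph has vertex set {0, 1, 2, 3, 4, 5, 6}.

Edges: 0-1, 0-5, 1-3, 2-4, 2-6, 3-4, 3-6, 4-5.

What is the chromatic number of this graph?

3

The cycle 1-0-5-4-3-1 has odd length 5, so it cannot be 2-colored; at least 3 colors are needed.
3 colors suffice: color a → {0, 4, 6}; color b → {2, 3, 5}; color c → {1}. Every edge joins two different colors.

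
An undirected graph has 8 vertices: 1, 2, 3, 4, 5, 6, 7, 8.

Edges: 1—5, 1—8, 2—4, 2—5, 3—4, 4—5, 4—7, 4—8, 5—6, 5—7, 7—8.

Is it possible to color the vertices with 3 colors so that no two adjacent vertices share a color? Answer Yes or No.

Yes

The chromatic number is 3. 4, 7, 8 form a triangle, so at least 3 colors are needed.
3 colors suffice: color red → {3, 5, 8}; color blue → {1, 4, 6}; color green → {2, 7}.
That is already a proper 3-coloring.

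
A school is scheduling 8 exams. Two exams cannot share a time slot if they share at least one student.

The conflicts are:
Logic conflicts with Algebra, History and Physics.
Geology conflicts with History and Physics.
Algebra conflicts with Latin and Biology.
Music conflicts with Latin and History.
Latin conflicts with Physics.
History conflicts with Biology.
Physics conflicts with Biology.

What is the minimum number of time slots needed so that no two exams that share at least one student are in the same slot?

The cycle History-Biology-Physics-Latin-Music-History has odd length 5, so it cannot be 2-colored; at least 3 time slots are needed.
A valid assignment using 3 time slots: Logic=2, Geology=2, Algebra=1, Music=3, Latin=2, History=1, Physics=1, Biology=2. Every pair that conflicts lands in different time slots.

3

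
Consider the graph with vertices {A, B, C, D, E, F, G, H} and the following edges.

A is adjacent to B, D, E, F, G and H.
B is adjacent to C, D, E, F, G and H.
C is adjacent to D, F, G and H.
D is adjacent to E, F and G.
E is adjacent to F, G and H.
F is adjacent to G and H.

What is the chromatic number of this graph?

A, B, D, E, F, G form a clique, so at least 6 colors are needed.
A valid assignment using 6 colors: A=3, B=2, C=3, D=4, E=6, F=1, G=5, H=4. No two adjacent vertices share a color.

6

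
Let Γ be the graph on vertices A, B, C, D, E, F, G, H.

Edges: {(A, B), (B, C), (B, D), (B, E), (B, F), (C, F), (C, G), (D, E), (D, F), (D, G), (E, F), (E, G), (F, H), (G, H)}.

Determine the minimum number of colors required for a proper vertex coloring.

B, D, E, F are mutually adjacent (a clique of size 4), so at least 4 colors are needed.
4 colors suffice: color 1 → {A, F, G}; color 2 → {B, H}; color 3 → {C, E}; color 4 → {D}. Each edge has distinct colors on its endpoints.

4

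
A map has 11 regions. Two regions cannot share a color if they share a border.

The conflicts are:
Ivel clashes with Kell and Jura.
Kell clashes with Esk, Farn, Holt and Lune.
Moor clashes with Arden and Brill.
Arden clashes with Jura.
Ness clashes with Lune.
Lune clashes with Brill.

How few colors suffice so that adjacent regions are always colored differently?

3

The cycle Kell-Lune-Brill-Moor-Arden-Jura-Ivel-Kell has odd length 7, so it cannot be 2-colored; at least 3 colors are needed.
A valid assignment using 3 colors: Ivel=2, Kell=1, Esk=2, Moor=1, Arden=2, Farn=2, Jura=1, Holt=2, Ness=1, Lune=2, Brill=3. Every pair that conflicts lands in different colors.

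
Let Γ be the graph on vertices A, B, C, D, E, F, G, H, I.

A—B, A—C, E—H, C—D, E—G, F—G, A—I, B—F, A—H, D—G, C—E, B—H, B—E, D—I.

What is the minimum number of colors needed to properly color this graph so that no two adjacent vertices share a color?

B, E, H are mutually adjacent, so at least 3 colors are needed.
3 colors suffice: A=2, B=1, C=3, D=1, E=2, F=2, G=3, H=3, I=3. Every edge joins two different colors.

3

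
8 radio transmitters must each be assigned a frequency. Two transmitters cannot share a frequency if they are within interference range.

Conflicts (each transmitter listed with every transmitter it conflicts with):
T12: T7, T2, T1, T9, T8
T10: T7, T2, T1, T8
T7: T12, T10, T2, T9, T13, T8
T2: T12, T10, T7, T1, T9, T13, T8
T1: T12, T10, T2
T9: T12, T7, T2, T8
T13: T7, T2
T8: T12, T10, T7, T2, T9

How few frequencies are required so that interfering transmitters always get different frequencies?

T12, T7, T2, T9, T8 all conflict with each other, so at least 5 frequencies are needed.
5 frequencies suffice: frequency 1 → {T2}; frequency 2 → {T7, T1}; frequency 3 → {T13, T8}; frequency 4 → {T12, T10}; frequency 5 → {T9}. No two conflicting transmitters share a frequency.

5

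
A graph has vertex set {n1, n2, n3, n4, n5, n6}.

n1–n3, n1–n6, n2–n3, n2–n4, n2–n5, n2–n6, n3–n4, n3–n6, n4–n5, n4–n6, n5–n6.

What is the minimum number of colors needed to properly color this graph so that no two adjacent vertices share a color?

4

n2, n4, n5, n6 are pairwise adjacent (a clique of size 4), so at least 4 colors are needed.
4 colors suffice: color 1 → {n6}; color 2 → {n1, n4}; color 3 → {n3, n5}; color 4 → {n2}. Each edge has distinct colors on its endpoints.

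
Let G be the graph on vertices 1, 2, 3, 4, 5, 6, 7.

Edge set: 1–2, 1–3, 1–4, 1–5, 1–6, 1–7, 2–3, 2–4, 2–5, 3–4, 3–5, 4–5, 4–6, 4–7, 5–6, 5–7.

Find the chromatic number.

1, 2, 3, 4, 5 are mutually adjacent (a clique of size 5), so at least 5 colors are needed.
5 colors suffice: color red → {4}; color blue → {5}; color green → {1}; color yellow → {2, 6, 7}; color purple → {3}. No two adjacent vertices share a color.

5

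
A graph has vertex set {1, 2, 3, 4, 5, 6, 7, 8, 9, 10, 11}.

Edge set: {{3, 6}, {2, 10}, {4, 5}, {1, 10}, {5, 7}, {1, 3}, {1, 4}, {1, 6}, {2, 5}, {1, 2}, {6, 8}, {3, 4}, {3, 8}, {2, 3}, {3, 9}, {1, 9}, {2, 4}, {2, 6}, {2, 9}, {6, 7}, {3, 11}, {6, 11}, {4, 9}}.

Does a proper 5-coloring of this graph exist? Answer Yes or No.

The chromatic number is 5. 1, 2, 3, 4, 9 are mutually adjacent (a clique of size 5), so at least 5 colors are needed.
5 colors suffice: color a → {3, 5, 10}; color b → {2, 7, 8, 11}; color c → {4, 6}; color d → {1}; color e → {9}.
That is already a proper 5-coloring.

Yes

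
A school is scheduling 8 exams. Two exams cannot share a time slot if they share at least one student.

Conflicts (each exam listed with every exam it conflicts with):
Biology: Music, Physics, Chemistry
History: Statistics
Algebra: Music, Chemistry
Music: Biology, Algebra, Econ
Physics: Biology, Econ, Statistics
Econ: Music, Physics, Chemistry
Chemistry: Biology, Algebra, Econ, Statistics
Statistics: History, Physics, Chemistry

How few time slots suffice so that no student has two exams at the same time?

Physics and Statistics conflict, so at least 2 time slots are needed.
2 time slots suffice: time slot 1 → {History, Music, Physics, Chemistry}; time slot 2 → {Biology, Algebra, Econ, Statistics}. Each listed conflict is separated.

2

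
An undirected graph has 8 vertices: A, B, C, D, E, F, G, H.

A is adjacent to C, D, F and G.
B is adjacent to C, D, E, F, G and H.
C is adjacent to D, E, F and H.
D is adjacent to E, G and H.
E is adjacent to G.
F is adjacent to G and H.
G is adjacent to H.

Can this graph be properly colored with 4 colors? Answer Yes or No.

The chromatic number is 4. B, C, D, E are pairwise adjacent (a clique of size 4), so at least 4 colors are needed.
4 colors suffice: color 1 → {C, G}; color 2 → {D, F}; color 3 → {A, B}; color 4 → {E, H}.
That is already a proper 4-coloring.

Yes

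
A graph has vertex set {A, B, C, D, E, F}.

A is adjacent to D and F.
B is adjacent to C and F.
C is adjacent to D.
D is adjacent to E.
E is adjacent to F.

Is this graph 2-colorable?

The cycle D-A-F-B-C-D has odd length 5, so it cannot be 2-colored; at least 3 colors are needed.
So 2 colors are not enough.

No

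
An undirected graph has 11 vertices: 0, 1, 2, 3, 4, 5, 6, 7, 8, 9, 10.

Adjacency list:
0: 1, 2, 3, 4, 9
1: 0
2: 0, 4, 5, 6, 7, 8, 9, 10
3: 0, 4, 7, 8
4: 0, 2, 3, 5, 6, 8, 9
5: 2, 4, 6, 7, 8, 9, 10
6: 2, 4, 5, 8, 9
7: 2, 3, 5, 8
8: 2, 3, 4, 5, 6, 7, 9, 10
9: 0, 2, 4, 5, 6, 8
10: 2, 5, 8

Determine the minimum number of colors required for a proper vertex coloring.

6

2, 4, 5, 6, 8, 9 form a clique, so at least 6 colors are needed.
A valid assignment using 6 colors: 0=a, 1=b, 2=b, 3=b, 4=d, 5=c, 6=f, 7=d, 8=a, 9=e, 10=d. No two adjacent vertices share a color.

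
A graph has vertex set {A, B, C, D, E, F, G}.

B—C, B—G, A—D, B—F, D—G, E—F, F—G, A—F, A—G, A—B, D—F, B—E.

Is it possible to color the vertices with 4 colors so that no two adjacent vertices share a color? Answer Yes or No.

Yes

The chromatic number is 4. A, D, F, G form a clique, so at least 4 colors are needed.
A valid assignment using 4 colors: A=4, B=1, C=2, D=1, E=3, F=2, G=3.
That is already a proper 4-coloring.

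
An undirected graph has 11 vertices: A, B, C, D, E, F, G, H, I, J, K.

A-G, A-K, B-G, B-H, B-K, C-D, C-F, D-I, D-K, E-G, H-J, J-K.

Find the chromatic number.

A and K are adjacent, so at least 2 colors are needed.
2 colors suffice: A=2, B=2, C=1, D=2, E=2, F=2, G=1, H=1, I=1, J=2, K=1. No two adjacent vertices share a color.

2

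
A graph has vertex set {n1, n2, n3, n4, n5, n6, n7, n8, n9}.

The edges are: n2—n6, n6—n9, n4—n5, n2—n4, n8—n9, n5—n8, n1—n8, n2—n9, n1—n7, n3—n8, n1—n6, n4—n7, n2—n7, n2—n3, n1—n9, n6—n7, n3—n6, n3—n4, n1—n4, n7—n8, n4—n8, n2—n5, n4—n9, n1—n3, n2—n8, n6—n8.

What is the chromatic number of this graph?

4

n1, n6, n7, n8 are mutually adjacent (a clique of size 4), so at least 4 colors are needed.
4 colors suffice: color 1 → {n8}; color 2 → {n4, n6}; color 3 → {n1, n2}; color 4 → {n3, n5, n7, n9}. Each edge has distinct colors on its endpoints.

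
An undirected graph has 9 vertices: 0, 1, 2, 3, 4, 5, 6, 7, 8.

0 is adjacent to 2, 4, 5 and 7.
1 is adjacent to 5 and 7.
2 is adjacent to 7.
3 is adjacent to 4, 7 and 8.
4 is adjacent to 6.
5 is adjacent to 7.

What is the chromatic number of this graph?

0, 2, 7 are mutually adjacent, so at least 3 colors are needed.
3 colors suffice: 0=blue, 1=blue, 2=green, 3=blue, 4=red, 5=green, 6=blue, 7=red, 8=red. Every edge joins two different colors.

3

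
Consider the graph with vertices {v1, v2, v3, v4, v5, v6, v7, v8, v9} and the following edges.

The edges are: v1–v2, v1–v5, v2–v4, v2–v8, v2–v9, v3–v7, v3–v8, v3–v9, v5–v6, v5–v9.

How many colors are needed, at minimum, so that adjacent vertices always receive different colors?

v3 and v8 are adjacent, so at least 2 colors are needed.
One proper 2-coloring: v1=blue, v2=red, v3=red, v4=blue, v5=red, v6=blue, v7=blue, v8=blue, v9=blue. Each edge has distinct colors on its endpoints.

2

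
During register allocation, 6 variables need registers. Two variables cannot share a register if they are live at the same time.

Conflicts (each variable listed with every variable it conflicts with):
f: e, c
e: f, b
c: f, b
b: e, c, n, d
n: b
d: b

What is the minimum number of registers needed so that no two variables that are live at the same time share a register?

2

f and e conflict, so at least 2 registers are needed.
2 registers suffice: register 1 → {f, b}; register 2 → {e, c, n, d}. Every pair that conflicts lands in different registers.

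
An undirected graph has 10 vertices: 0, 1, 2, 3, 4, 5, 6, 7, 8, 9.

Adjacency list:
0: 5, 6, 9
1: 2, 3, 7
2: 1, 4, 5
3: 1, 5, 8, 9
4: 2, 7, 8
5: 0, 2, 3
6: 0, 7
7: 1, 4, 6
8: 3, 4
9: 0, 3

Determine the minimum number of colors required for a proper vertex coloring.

The cycle 7-4-8-3-1-7 has odd length 5, so it cannot be 2-colored; at least 3 colors are needed.
3 colors suffice: color red → {0, 3, 4}; color blue → {1, 5, 6, 8, 9}; color green → {2, 7}. No two adjacent vertices share a color.

3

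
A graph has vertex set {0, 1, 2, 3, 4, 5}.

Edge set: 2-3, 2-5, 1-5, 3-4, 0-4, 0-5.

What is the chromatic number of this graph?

The cycle 0-5-2-3-4-0 has odd length 5, so it cannot be 2-colored; at least 3 colors are needed.
A valid assignment using 3 colors: 0=blue, 1=blue, 2=blue, 3=green, 4=red, 5=red. No two adjacent vertices share a color.

3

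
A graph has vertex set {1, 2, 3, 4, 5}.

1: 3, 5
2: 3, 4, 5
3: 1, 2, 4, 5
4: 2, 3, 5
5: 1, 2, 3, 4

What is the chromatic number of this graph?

2, 3, 4, 5 form a clique, so at least 4 colors are needed.
4 colors suffice: 1=green, 2=green, 3=blue, 4=yellow, 5=red. Each edge has distinct colors on its endpoints.

4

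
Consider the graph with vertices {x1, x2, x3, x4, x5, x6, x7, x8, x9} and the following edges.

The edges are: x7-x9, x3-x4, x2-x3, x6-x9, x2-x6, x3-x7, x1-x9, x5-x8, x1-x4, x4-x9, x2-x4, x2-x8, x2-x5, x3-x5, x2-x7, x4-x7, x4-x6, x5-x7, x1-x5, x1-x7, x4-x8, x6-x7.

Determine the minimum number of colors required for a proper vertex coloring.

4

x2, x4, x6, x7 are mutually adjacent (a clique of size 4), so at least 4 colors are needed.
4 colors suffice: color 1 → {x7, x8}; color 2 → {x4, x5}; color 3 → {x2, x9}; color 4 → {x1, x3, x6}. Every edge joins two different colors.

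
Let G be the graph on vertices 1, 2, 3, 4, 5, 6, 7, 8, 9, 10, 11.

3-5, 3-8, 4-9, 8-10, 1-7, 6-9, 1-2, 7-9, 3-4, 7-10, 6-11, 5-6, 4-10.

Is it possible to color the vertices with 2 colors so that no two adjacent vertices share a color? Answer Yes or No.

No

The cycle 4-9-6-5-3-4 has odd length 5, so it cannot be 2-colored; at least 3 colors are needed.
So 2 colors are not enough.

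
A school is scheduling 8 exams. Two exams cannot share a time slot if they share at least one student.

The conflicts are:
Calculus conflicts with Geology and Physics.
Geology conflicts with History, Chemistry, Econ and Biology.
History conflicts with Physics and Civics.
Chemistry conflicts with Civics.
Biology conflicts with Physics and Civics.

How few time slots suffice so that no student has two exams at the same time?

2

Geology and History conflict, so at least 2 time slots are needed.
2 time slots suffice: time slot 1 → {Geology, Physics, Civics}; time slot 2 → {Calculus, History, Chemistry, Econ, Biology}. Each listed conflict is separated.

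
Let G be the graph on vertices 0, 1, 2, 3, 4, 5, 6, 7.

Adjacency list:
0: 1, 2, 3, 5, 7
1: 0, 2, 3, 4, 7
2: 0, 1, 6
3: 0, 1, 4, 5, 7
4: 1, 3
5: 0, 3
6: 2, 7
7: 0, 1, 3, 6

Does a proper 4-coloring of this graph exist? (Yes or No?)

Yes

The chromatic number is 4. 0, 1, 3, 7 are mutually adjacent (a clique of size 4), so at least 4 colors are needed.
One proper 4-coloring: 0=green, 1=red, 2=blue, 3=blue, 4=green, 5=red, 6=red, 7=yellow.
That is already a proper 4-coloring.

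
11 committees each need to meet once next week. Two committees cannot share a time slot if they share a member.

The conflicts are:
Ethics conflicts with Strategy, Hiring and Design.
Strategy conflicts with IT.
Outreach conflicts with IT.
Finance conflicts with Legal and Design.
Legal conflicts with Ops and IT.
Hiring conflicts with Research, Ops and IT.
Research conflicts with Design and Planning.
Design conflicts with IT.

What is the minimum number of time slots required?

Ethics and Hiring conflict, so at least 2 time slots are needed.
A valid assignment using 2 time slots: Ethics=1, Strategy=2, Outreach=2, Finance=1, Legal=2, Hiring=2, Research=1, Design=2, Planning=2, Ops=1, IT=1. No two conflicting committees share a time slot.

2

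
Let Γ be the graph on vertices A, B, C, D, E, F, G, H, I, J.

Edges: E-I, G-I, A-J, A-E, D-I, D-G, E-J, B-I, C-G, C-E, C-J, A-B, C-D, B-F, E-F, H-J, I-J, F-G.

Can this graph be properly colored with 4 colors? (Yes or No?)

The chromatic number is 3. A, E, J are pairwise adjacent, so at least 3 colors are needed.
3 colors suffice: color red → {B, E, G, H}; color blue → {A, C, F, I}; color green → {D, J}.
Since 4 ≥ 3, a proper 4-coloring certainly exists.

Yes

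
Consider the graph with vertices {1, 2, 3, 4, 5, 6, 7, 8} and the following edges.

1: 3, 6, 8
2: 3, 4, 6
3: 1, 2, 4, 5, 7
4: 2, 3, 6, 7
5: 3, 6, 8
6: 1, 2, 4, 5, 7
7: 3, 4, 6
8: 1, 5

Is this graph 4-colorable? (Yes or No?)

Yes

The chromatic number is 3. 2, 4, 6 are mutually adjacent, so at least 3 colors are needed.
3 colors suffice: color a → {3, 6, 8}; color b → {1, 4, 5}; color c → {2, 7}.
Since 4 ≥ 3, a proper 4-coloring certainly exists.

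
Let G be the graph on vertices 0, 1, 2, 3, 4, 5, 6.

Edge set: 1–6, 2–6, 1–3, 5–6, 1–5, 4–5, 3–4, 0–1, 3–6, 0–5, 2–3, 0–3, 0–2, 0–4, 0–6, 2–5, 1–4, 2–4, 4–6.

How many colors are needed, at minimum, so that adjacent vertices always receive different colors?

0, 2, 3, 4, 6 are mutually adjacent (a clique of size 5), so at least 5 colors are needed.
5 colors suffice: 0=red, 1=yellow, 2=yellow, 3=purple, 4=blue, 5=purple, 6=green. No two adjacent vertices share a color.

5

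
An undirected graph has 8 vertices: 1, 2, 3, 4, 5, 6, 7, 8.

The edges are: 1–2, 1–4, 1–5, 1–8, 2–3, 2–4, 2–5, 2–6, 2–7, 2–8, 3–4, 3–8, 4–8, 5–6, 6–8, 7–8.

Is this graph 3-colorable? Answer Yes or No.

1, 2, 4, 8 form a clique, so at least 4 colors are needed.
So 3 colors are not enough.

No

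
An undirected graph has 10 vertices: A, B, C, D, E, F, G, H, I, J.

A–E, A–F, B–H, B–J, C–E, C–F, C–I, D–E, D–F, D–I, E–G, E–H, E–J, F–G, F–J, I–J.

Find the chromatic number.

D and F are adjacent, so at least 2 colors are needed.
A valid assignment using 2 colors: A=blue, B=red, C=blue, D=blue, E=red, F=red, G=blue, H=blue, I=red, J=blue. Every edge joins two different colors.

2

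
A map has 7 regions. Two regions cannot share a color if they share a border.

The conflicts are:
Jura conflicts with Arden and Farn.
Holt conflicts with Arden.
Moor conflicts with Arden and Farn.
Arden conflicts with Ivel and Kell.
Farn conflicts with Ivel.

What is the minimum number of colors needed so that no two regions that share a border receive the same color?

Holt and Arden conflict, so at least 2 colors are needed.
2 colors suffice: color 1 → {Arden, Farn}; color 2 → {Jura, Holt, Moor, Ivel, Kell}. Each listed conflict is separated.

2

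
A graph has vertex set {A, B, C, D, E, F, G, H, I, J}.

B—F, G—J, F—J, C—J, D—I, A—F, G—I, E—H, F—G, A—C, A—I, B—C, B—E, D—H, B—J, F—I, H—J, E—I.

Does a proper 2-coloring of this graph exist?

No

F, G, I are mutually adjacent, so at least 3 colors are needed.
So 2 colors are not enough.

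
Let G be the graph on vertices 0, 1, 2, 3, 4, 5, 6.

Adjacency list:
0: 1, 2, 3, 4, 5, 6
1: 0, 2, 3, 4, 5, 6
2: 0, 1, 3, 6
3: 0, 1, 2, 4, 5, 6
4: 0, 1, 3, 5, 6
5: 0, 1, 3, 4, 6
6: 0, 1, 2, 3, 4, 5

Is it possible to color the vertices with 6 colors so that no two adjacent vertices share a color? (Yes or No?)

The chromatic number is 6. 0, 1, 3, 4, 5, 6 are pairwise adjacent (a clique of size 6), so at least 6 colors are needed.
One proper 6-coloring: 0=a, 1=d, 2=e, 3=c, 4=e, 5=f, 6=b.
That is already a proper 6-coloring.

Yes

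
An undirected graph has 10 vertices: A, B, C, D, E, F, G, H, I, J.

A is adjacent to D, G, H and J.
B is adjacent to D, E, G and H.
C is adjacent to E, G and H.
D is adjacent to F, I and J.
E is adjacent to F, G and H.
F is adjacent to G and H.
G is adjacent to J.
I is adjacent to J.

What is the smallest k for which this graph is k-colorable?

E, F, H form a triangle, so at least 3 colors are needed.
3 colors suffice: color 1 → {D, G, H}; color 2 → {E, J}; color 3 → {A, B, C, F, I}. No two adjacent vertices share a color.

3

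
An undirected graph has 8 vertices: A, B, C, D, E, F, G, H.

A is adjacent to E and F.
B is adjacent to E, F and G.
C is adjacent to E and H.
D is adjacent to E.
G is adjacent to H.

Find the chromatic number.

The cycle H-C-E-B-G-H has odd length 5, so it cannot be 2-colored; at least 3 colors are needed.
A valid assignment using 3 colors: A=blue, B=blue, C=blue, D=blue, E=red, F=red, G=green, H=red. Every edge joins two different colors.

3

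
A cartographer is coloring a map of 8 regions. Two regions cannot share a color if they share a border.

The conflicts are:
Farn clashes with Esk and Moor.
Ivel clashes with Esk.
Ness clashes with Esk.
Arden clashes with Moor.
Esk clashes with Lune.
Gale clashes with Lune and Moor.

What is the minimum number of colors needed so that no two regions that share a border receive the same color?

3

The cycle Moor-Farn-Esk-Lune-Gale-Moor has odd length 5, so it cannot be 2-colored; at least 3 colors are needed.
3 colors suffice: color 1 → {Esk, Moor}; color 2 → {Farn, Ivel, Ness, Arden, Gale}; color 3 → {Lune}. Every pair that conflicts lands in different colors.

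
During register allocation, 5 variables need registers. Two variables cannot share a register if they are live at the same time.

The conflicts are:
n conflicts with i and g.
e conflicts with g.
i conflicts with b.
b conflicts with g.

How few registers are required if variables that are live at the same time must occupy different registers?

b and g conflict, so at least 2 registers are needed.
A valid assignment using 2 registers: n=2, e=2, i=1, b=2, g=1. Each listed conflict is separated.

2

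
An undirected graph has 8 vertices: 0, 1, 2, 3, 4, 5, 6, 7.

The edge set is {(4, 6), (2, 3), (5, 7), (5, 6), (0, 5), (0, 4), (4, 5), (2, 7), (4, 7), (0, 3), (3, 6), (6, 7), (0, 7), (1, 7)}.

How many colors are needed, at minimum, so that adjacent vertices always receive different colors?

4, 5, 6, 7 form a clique, so at least 4 colors are needed.
One proper 4-coloring: 0=blue, 1=blue, 2=blue, 3=red, 4=green, 5=yellow, 6=blue, 7=red. Every edge joins two different colors.

4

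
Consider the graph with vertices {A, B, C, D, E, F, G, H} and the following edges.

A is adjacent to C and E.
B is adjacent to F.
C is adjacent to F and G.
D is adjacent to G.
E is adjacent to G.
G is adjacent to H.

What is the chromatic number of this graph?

B and F are adjacent, so at least 2 colors are needed.
A valid assignment using 2 colors: A=red, B=blue, C=blue, D=blue, E=blue, F=red, G=red, H=blue. Each edge has distinct colors on its endpoints.

2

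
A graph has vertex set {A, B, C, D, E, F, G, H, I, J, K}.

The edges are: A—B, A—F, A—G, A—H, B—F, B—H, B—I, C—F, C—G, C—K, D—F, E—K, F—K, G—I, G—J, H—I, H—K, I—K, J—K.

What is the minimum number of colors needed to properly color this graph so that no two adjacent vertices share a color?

3

C, F, K form a triangle, so at least 3 colors are needed.
3 colors suffice: A=3, B=1, C=3, D=1, E=2, F=2, G=1, H=2, I=3, J=2, K=1. Each edge has distinct colors on its endpoints.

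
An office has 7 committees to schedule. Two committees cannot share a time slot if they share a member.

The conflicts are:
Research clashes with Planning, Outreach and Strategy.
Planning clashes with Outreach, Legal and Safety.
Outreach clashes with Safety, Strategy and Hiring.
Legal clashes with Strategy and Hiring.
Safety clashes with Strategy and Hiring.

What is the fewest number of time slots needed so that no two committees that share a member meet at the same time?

Outreach, Safety, Hiring all conflict with each other, so at least 3 time slots are needed.
A valid assignment using 3 time slots: Research=2, Planning=3, Outreach=1, Legal=1, Safety=2, Strategy=3, Hiring=3. Each listed conflict is separated.

3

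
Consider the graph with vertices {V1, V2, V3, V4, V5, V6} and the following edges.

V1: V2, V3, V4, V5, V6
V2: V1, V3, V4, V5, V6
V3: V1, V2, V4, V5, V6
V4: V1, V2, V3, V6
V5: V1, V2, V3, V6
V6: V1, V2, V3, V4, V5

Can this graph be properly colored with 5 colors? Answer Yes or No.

The chromatic number is 5. V1, V2, V3, V4, V6 form a clique, so at least 5 colors are needed.
5 colors suffice: color R → {V1}; color B → {V2}; color G → {V6}; color Y → {V3}; color P → {V4, V5}.
That is already a proper 5-coloring.

Yes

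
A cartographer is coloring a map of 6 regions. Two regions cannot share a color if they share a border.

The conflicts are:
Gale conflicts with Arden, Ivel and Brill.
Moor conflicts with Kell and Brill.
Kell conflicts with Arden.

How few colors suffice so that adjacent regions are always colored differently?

3

The cycle Kell-Moor-Brill-Gale-Arden-Kell has odd length 5, so it cannot be 2-colored; at least 3 colors are needed.
A valid assignment using 3 colors: Gale=1, Moor=3, Kell=1, Arden=2, Ivel=2, Brill=2. Every pair that conflicts lands in different colors.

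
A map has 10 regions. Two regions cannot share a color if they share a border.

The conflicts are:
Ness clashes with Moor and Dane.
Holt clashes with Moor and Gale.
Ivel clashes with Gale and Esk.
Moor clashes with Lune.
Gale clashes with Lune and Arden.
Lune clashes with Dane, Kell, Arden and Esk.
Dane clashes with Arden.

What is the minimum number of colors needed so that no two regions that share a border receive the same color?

Gale, Lune, Arden pairwise conflict, so at least 3 colors are needed.
A valid assignment using 3 colors: Ness=1, Holt=1, Ivel=1, Moor=2, Gale=2, Lune=1, Dane=2, Kell=2, Arden=3, Esk=2. Each listed conflict is separated.

3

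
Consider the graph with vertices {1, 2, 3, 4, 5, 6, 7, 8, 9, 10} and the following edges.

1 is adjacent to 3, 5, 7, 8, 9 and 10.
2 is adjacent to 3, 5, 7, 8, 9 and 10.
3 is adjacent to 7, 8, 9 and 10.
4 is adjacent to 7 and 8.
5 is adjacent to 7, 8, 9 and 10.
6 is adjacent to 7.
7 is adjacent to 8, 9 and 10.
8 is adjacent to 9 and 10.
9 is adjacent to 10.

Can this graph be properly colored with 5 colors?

2, 3, 7, 8, 9, 10 are mutually adjacent (a clique of size 6), so at least 6 colors are needed.
So 5 colors are not enough.

No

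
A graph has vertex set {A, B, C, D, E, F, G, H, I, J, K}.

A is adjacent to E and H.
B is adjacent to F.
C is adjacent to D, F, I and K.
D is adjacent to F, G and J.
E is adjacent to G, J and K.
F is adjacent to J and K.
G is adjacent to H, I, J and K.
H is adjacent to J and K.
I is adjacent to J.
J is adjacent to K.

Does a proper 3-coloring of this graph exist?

E, G, J, K are mutually adjacent (a clique of size 4), so at least 4 colors are needed.
So 3 colors are not enough.

No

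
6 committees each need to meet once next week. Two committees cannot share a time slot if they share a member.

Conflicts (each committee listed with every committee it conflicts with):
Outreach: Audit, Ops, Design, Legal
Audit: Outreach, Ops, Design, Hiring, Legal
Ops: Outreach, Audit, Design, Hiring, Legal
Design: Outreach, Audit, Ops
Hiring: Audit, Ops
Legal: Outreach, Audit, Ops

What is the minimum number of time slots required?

4

Outreach, Audit, Ops, Design are mutually in conflict, so at least 4 time slots are needed.
4 time slots suffice: time slot 1 → {Ops}; time slot 2 → {Audit}; time slot 3 → {Outreach, Hiring}; time slot 4 → {Design, Legal}. Each listed conflict is separated.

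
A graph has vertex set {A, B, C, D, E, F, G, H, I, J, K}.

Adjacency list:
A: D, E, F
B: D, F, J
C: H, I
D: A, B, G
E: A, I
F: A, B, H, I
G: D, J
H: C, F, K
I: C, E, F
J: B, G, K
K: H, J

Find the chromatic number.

3

The cycle B-F-H-K-J-B has odd length 5, so it cannot be 2-colored; at least 3 colors are needed.
One proper 3-coloring: A=2, B=2, C=1, D=1, E=1, F=1, G=2, H=2, I=2, J=1, K=3. Every edge joins two different colors.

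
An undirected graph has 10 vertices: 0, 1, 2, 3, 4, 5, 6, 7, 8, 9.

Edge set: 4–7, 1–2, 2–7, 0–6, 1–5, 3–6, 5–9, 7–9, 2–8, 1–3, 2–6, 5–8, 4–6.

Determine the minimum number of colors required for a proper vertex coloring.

3

The cycle 7-2-1-5-9-7 has odd length 5, so it cannot be 2-colored; at least 3 colors are needed.
One proper 3-coloring: 0=blue, 1=red, 2=blue, 3=blue, 4=blue, 5=blue, 6=red, 7=red, 8=red, 9=green. No two adjacent vertices share a color.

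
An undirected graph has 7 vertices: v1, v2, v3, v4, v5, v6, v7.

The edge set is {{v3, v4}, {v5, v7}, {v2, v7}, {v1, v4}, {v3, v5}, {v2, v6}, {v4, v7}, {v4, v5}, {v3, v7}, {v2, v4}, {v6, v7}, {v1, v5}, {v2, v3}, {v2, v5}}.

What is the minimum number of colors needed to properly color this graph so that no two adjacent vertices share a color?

v2, v3, v4, v5, v7 are mutually adjacent (a clique of size 5), so at least 5 colors are needed.
5 colors suffice: color 1 → {v1, v2}; color 2 → {v5, v6}; color 3 → {v4}; color 4 → {v7}; color 5 → {v3}. Each edge has distinct colors on its endpoints.

5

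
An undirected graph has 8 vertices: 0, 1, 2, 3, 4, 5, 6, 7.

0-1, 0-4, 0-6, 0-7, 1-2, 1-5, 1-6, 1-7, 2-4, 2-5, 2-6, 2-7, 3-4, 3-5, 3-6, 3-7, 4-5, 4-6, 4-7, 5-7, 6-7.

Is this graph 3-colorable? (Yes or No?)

No

1, 2, 5, 7 form a clique, so at least 4 colors are needed.
So 3 colors are not enough.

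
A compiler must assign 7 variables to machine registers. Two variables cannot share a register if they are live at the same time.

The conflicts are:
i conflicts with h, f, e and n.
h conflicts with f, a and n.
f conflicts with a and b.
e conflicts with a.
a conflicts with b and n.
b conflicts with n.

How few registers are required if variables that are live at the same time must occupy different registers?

3

a, b, n all conflict with each other, so at least 3 registers are needed.
3 registers suffice: register 1 → {i, a}; register 2 → {f, e, n}; register 3 → {h, b}. Each listed conflict is separated.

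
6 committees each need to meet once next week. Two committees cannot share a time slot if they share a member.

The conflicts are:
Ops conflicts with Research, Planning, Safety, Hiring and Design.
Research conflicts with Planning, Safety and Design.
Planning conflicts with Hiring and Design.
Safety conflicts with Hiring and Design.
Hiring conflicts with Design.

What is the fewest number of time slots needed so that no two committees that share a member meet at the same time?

Ops, Safety, Hiring, Design pairwise conflict, so at least 4 time slots are needed.
4 time slots suffice: Ops=1, Research=4, Planning=3, Safety=3, Hiring=4, Design=2. Each listed conflict is separated.

4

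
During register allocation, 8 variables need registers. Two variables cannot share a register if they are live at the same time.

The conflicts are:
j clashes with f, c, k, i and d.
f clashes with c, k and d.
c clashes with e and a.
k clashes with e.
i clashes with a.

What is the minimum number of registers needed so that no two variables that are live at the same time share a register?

3

j, f, c pairwise conflict, so at least 3 registers are needed.
3 registers suffice: j=1, f=2, c=3, k=3, e=1, i=2, a=1, d=3. No two conflicting variables share a register.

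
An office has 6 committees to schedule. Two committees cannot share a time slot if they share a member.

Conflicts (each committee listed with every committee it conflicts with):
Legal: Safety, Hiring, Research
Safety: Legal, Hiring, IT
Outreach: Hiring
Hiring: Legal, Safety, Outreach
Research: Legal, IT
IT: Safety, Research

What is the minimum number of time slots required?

3

Legal, Safety, Hiring all conflict with each other, so at least 3 time slots are needed.
3 time slots suffice: Legal=1, Safety=2, Outreach=1, Hiring=3, Research=2, IT=1. Each listed conflict is separated.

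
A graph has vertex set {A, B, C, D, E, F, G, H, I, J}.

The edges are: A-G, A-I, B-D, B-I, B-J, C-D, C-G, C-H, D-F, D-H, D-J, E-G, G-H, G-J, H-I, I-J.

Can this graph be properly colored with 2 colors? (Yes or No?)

No

B, I, J are pairwise adjacent, so at least 3 colors are needed.
So 2 colors are not enough.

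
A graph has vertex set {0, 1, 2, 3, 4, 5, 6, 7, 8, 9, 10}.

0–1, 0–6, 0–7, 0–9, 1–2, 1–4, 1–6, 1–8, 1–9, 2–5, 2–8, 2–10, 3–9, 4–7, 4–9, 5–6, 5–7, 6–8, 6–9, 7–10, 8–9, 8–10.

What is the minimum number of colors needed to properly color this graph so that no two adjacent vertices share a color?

1, 6, 8, 9 are mutually adjacent (a clique of size 4), so at least 4 colors are needed.
4 colors suffice: color red → {1, 3, 7}; color blue → {2, 9}; color green → {0, 4, 5, 8}; color yellow → {6, 10}. Each edge has distinct colors on its endpoints.

4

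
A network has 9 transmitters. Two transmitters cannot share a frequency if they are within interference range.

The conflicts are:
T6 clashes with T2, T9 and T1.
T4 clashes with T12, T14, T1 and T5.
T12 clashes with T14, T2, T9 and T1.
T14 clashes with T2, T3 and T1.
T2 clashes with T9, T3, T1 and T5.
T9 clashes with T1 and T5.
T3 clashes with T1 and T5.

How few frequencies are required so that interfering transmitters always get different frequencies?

4

T4, T12, T14, T1 all conflict with each other, so at least 4 frequencies are needed.
4 frequencies suffice: T6=3, T4=2, T12=3, T14=4, T2=2, T9=4, T3=3, T1=1, T5=1. Every pair that conflicts lands in different frequencies.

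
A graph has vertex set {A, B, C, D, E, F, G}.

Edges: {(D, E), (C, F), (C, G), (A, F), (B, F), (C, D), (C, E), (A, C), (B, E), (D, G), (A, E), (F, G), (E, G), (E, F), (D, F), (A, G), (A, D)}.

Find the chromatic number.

A, C, D, E, F, G are pairwise adjacent (a clique of size 6), so at least 6 colors are needed.
6 colors suffice: color 1 → {E}; color 2 → {F}; color 3 → {B, G}; color 4 → {C}; color 5 → {D}; color 6 → {A}. Each edge has distinct colors on its endpoints.

6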